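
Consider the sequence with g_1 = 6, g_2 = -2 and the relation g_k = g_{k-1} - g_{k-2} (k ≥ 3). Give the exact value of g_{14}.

-2

Step forward from the initial values:
g_3 = -8, g_4 = -6, g_5 = 2, …, g_{11} = 2, g_{12} = 8, g_{13} = 6, g_{14} = -2.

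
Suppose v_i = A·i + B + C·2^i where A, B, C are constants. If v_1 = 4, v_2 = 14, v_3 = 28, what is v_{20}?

The three given values yield: A + B + 2C = 4; 2A + B + 4C = 14; 3A + B + 8C = 28.
Subtracting the first from the second: A + 2C = 10.
Subtracting the second from the third: A + 4C = 14.
Solving: C = 2, A = 6, then B = -6.
So v_i = 6·i + (-6) + 2·2^i; at i=20 this is 2097266.

2097266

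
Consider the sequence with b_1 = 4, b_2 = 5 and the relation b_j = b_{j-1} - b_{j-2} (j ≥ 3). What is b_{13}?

Applying the relation repeatedly:
b_3 = 1, b_4 = -4, b_5 = -5, …, b_{10} = -4, b_{11} = -5, b_{12} = -1, b_{13} = 4.

4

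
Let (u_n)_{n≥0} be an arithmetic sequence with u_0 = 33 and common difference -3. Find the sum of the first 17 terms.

153

u_n = 33 + (n - 0)·(-3).
u_{16} = -15; S = 17·(33 + (-15))/2 = 153.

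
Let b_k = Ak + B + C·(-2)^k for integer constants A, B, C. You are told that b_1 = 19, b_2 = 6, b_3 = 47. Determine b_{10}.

Plug in k = 1, 2, 3: A + B - 2C = 19; 2A + B + 4C = 6; 3A + B - 8C = 47.
Subtracting the first from the second: A + 6C = -13.
Subtracting the second from the third: A - 12C = 41.
Solving: C = -3, A = 5, then B = 8.
Therefore b_{10} = 50 + 8 + (-3)·1024 = -3014.

-3014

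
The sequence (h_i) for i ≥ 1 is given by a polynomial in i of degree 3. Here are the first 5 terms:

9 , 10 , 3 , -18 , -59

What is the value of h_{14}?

-2318

1st diffs: 1, -7, -21, -41.
2nd diffs: -8, -14, -20.
3rd diffs: -6, -6 (constant).
Newton forward-difference form: h_i = 9 + 1·C(i-1,1) + (-8)·C(i-1,2) + (-6)·C(i-1,3).
At i = 14: i-1 = 13, so h_{14} = 9 + 13 - 624 - 1716 = -2318.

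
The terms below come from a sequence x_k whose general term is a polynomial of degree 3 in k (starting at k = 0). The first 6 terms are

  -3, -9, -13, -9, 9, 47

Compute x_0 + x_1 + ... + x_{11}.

1st diffs: -6, -4, 4, 18, 38.
2nd diffs: 2, 8, 14, 20.
3rd diffs: 6, 6, 6 (constant).
So x_k = k^3 - 2k^2 - 5k - 3.
Continuing: …, 111, 207, 341, 519, …, x_{11} = 1031.
Summing k = 0..11 (12 terms) gives 2978.

2978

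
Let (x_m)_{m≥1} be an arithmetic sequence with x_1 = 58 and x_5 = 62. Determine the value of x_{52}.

109

Common difference d = (62 - 58) / (5 - 1) = 1.
x_m = 58 + (m - 1)·1.
x_{52} = 58 + 51·1 = 109.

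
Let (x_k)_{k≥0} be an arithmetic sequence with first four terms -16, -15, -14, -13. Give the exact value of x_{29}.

13

Common difference d = 1.
x_k = -16 + (k - 0)·1.
x_{29} = -16 + 29·1 = 13.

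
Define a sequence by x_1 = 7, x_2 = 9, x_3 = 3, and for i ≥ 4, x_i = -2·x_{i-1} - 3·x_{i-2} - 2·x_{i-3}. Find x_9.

163

Compute successive terms:
x_4 = -47;  x_5 = 67;  x_6 = 1;  x_7 = -109;  x_8 = 81;  x_9 = 163.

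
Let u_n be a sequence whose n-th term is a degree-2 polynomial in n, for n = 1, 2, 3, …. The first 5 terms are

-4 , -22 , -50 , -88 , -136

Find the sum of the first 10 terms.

1st diffs: -18, -28, -38, -48.
2nd diffs: -10, -10, -10 (constant).
Newton forward-difference form: u_n = -4 + (-18)·C(n-1,1) + (-10)·C(n-1,2).
Continuing: …, -194, -262, -340, -428, …, u_{10} = -526.
Summing n = 1..10 (10 terms) gives -2050.

-2050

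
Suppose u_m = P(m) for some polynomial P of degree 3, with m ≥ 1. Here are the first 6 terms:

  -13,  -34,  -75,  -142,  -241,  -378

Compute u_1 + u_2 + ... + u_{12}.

-8912

1st diffs: -21, -41, -67, -99, -137.
2nd diffs: -20, -26, -32, -38.
3rd diffs: -6, -6, -6 (constant).
So u_m = -m^3 - 4m^2 - 2m - 6.
Continuing: …, -559, -790, -1077, -1426, …, u_{12} = -2334.
Summing m = 1..12 (12 terms) gives -8912.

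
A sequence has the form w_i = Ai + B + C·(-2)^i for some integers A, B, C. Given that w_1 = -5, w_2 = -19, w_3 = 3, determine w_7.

235

The three given values yield: A + B - 2C = -5; 2A + B + 4C = -19; 3A + B - 8C = 3.
Subtracting the first from the second: A + 6C = -14.
Subtracting the second from the third: A - 12C = 22.
Solving: C = -2, A = -2, then B = -7.
Hence w_7 = -2·7 + (-7) + (-2)·(-128) = 235.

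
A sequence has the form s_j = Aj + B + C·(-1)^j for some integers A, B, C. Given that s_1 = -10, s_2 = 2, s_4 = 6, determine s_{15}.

18

Plug in j = 1, 2, 4: A + B - C = -10; 2A + B + C = 2; 4A + B + C = 6.
Subtracting the first from the second: A + 2C = 12.
Subtracting the second from the third: 2A = 4.
Solving: C = 5, A = 2, then B = -7.
So s_j = 2·j + (-7) + 5·(-1)^j; at j=15 this is 18.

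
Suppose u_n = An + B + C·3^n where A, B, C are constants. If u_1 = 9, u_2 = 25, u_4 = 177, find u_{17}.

The three given values yield: A + B + 3C = 9; 2A + B + 9C = 25; 4A + B + 81C = 177.
Subtracting the first from the second: A + 6C = 16.
Subtracting the second from the third: 2A + 72C = 152.
Solving: C = 2, A = 4, then B = -1.
Therefore u_{17} = 68 + (-1) + 2·129140163 = 258280393.

258280393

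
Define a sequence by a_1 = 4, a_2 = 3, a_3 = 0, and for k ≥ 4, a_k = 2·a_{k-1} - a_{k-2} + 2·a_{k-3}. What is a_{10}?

Applying the relation repeatedly:
a_4 = 5;  a_5 = 16;  a_6 = 27;  a_7 = 48;  a_8 = 101;  a_9 = 208;  a_{10} = 411.

411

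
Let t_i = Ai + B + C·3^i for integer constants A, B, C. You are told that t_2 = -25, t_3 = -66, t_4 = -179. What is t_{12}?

Write the equations: 2A + B + 9C = -25; 3A + B + 27C = -66; 4A + B + 81C = -179.
Subtracting the first from the second: A + 18C = -41.
Subtracting the second from the third: A + 54C = -113.
Solving: C = -2, A = -5, then B = 3.
Hence t_{12} = -5·12 + 3 + (-2)·531441 = -1062939.

-1062939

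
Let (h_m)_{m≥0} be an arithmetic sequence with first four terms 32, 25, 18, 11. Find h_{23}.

-129

Common difference d = -7.
h_m = 32 + (m - 0)·(-7).
h_{23} = 32 + 23·(-7) = -129.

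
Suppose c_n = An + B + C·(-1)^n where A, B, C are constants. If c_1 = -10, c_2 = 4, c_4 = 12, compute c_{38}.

Write the equations: A + B - C = -10; 2A + B + C = 4; 4A + B + C = 12.
Subtracting the first from the second: A + 2C = 14.
Subtracting the second from the third: 2A = 8.
Solving: C = 5, A = 4, then B = -9.
So c_n = 4·n + (-9) + 5·(-1)^n; at n=38 this is 148.

148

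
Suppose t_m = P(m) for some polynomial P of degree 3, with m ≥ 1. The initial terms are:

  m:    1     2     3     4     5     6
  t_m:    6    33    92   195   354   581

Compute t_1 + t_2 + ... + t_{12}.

1st diffs: 27, 59, 103, 159, 227.
2nd diffs: 32, 44, 56, 68.
3rd diffs: 12, 12, 12 (constant).
Newton forward-difference form: t_m = 6 + 27·C(m-1,1) + 32·C(m-1,2) + 12·C(m-1,3).
Continuing: …, 888, 1287, 1790, 2409, …, t_{12} = 4043.
Summing m = 1..12 (12 terms) gives 14834.

14834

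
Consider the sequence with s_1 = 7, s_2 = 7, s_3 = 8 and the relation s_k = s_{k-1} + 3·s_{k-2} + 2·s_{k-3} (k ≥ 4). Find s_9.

Applying the relation repeatedly:
s_4 = 43, s_5 = 81, s_6 = 226, s_7 = 555, s_8 = 1395, s_9 = 3512.

3512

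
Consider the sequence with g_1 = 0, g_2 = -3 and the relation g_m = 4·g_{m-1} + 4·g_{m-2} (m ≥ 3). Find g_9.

-156672

g_3 = -12; g_4 = -60; g_5 = -288; g_6 = -1392; g_7 = -6720; g_8 = -32448; g_9 = -156672.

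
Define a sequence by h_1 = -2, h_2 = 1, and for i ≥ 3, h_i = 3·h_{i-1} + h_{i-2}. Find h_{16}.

6640564

h_3 = 1  h_4 = 4  h_5 = 13  …  h_{13} = 184318  h_{14} = 608761  h_{15} = 2010601  h_{16} = 6640564.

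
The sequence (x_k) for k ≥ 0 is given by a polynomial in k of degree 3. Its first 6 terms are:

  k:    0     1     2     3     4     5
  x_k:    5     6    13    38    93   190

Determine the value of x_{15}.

6110

1st diffs: 1, 7, 25, 55, 97.
2nd diffs: 6, 18, 30, 42.
3rd diffs: 12, 12, 12 (constant).
So x_k = 2k^3 - 3k^2 + 2k + 5.
Evaluating at k = 15 gives x_{15} = 6110.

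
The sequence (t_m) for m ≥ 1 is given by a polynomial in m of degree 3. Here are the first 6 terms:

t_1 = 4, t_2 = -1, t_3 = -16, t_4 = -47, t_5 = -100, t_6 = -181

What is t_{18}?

-5521

1st diffs: -5, -15, -31, -53, -81.
2nd diffs: -10, -16, -22, -28.
3rd diffs: -6, -6, -6 (constant).
So t_m = -m^3 + m^2 - m + 5.
Evaluating at m = 18 gives t_{18} = -5521.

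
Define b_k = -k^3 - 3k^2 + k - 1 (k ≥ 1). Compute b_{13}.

b_{13} = -1·13^3 - 3·13^2 + 1·13 - 1 = -2692.

-2692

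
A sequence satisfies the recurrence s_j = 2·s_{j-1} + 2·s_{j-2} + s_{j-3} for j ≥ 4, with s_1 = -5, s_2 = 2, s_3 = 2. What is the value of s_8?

Step forward from the initial values:
s_4 = 3  s_5 = 12  s_6 = 32  s_7 = 91  s_8 = 258.

258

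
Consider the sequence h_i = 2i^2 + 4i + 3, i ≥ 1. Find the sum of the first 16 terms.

Over i = 1..16: Σi = 136, Σi² = 1496.
Total = (2)·1496 + (4)·136 + (3)·16 = 3584.

3584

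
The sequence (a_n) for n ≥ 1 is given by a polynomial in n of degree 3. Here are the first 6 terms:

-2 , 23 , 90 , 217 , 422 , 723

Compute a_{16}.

12973

1st diffs: 25, 67, 127, 205, 301.
2nd diffs: 42, 60, 78, 96.
3rd diffs: 18, 18, 18 (constant).
So a_n = 3n^3 + 3n^2 - 5n - 3.
Evaluating at n = 16 gives a_{16} = 12973.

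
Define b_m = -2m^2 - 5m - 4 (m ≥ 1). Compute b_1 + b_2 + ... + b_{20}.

Over m = 1..20: Σm = 210, Σm² = 2870.
Total = (-2)·2870 + (-5)·210 + (-4)·20 = -6870.

-6870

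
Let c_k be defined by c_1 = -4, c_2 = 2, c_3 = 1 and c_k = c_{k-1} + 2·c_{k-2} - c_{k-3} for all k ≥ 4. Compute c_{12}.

c_4 = 9;  c_5 = 9;  c_6 = 26;  c_7 = 35;  c_8 = 78;  c_9 = 122;  c_{10} = 243;  c_{11} = 409;  c_{12} = 773.

773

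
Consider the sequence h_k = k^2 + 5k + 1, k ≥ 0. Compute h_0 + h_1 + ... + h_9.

520

Over k = 0..9: Σk = 45, Σk² = 285.
Total = (1)·285 + (5)·45 + (1)·10 = 520.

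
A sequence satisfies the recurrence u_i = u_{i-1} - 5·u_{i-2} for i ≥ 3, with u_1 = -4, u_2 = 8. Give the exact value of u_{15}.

-318052

Applying the relation repeatedly:
u_3 = 28  u_4 = -12  u_5 = -152  …  u_{12} = 42468  u_{13} = 26428  u_{14} = -185912  u_{15} = -318052.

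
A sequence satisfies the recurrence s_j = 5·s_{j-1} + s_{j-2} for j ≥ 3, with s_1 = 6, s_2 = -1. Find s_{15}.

Applying the relation repeatedly:
s_3 = 1; s_4 = 4; s_5 = 21; …; s_{12} = 2136649; s_{13} = 11094726; s_{14} = 57610279; s_{15} = 299146121.

299146121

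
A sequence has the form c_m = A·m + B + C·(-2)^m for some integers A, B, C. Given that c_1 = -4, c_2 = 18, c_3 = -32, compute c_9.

Plug in m = 1, 2, 3: A + B - 2C = -4; 2A + B + 4C = 18; 3A + B - 8C = -32.
Subtracting the first from the second: A + 6C = 22.
Subtracting the second from the third: A - 12C = -50.
Solving: C = 4, A = -2, then B = 6.
So c_m = -2·m + 6 + 4·(-2)^m; at m=9 this is -2060.

-2060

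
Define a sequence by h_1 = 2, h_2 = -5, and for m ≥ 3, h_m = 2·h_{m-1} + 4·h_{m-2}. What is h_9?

-6784

Applying the relation repeatedly:
h_3 = -2  h_4 = -24  h_5 = -56  h_6 = -208  h_7 = -640  h_8 = -2112  h_9 = -6784.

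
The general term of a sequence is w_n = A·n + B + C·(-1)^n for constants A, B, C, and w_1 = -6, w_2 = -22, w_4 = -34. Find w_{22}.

Write the equations: A + B - C = -6; 2A + B + C = -22; 4A + B + C = -34.
Subtracting the first from the second: A + 2C = -16.
Subtracting the second from the third: 2A = -12.
Solving: C = -5, A = -6, then B = -5.
Therefore w_{22} = -132 + (-5) + (-5)·1 = -142.

-142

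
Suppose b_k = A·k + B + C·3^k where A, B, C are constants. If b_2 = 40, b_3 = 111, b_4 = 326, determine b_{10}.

236192

Write the equations: 2A + B + 9C = 40; 3A + B + 27C = 111; 4A + B + 81C = 326.
Subtracting the first from the second: A + 18C = 71.
Subtracting the second from the third: A + 54C = 215.
Solving: C = 4, A = -1, then B = 6.
So b_k = -1·k + 6 + 4·3^k; at k=10 this is 236192.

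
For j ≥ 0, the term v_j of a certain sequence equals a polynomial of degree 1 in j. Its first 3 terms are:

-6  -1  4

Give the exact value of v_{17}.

1st diffs: 5, 5 (constant).
So v_j = 5j - 6.
Evaluating at j = 17 gives v_{17} = 79.

79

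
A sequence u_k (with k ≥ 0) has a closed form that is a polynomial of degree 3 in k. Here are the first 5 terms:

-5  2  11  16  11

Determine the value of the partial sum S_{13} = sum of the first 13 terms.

-3237

1st diffs: 7, 9, 5, -5.
2nd diffs: 2, -4, -10.
3rd diffs: -6, -6 (constant).
Newton forward-difference form: u_k = -5 + 7·C(k,1) + 2·C(k,2) + (-6)·C(k,3).
Continuing: …, -10, -53, -124, -229, …, u_{12} = -1109.
Summing k = 0..12 (13 terms) gives -3237.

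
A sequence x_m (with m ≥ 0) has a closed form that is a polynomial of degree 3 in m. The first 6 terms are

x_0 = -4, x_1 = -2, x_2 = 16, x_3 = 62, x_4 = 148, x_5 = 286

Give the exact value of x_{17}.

1st diffs: 2, 18, 46, 86, 138.
2nd diffs: 16, 28, 40, 52.
3rd diffs: 12, 12, 12 (constant).
Newton forward-difference form: x_m = -4 + 2·C(m,1) + 16·C(m,2) + 12·C(m,3).
At m = 17: m = 17, so x_{17} = -4 + 34 + 2176 + 8160 = 10366.

10366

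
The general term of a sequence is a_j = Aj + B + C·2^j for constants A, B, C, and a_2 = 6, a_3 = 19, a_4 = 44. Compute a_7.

383

Write the equations: 2A + B + 4C = 6; 3A + B + 8C = 19; 4A + B + 16C = 44.
Subtracting the first from the second: A + 4C = 13.
Subtracting the second from the third: A + 8C = 25.
Solving: C = 3, A = 1, then B = -8.
Hence a_7 = 1·7 + (-8) + 3·128 = 383.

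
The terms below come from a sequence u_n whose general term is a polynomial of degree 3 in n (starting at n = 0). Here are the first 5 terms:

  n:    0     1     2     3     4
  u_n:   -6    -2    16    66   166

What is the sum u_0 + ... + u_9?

5580

1st diffs: 4, 18, 50, 100.
2nd diffs: 14, 32, 50.
3rd diffs: 18, 18 (constant).
So u_n = 3n^3 - 2n^2 + 3n - 6.
Continuing: …, 334, 588, 946, 1426, …, u_9 = 2046.
Summing n = 0..9 (10 terms) gives 5580.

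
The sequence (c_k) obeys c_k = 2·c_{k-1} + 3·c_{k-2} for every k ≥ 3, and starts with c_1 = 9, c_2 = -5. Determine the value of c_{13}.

531449

Step forward from the initial values:
c_3 = 17, c_4 = 19, c_5 = 89, …, c_{10} = 19675, c_{11} = 59057, c_{12} = 177139, c_{13} = 531449.
(Characteristic roots are 3 and -1.)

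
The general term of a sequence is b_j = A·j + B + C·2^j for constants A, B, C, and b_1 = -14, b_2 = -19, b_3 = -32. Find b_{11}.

At j = 1, 2, 3: A + B + 2C = -14; 2A + B + 4C = -19; 3A + B + 8C = -32.
Subtracting the first from the second: A + 2C = -5.
Subtracting the second from the third: A + 4C = -13.
Solving: C = -4, A = 3, then B = -9.
Hence b_{11} = 3·11 + (-9) + (-4)·2048 = -8168.

-8168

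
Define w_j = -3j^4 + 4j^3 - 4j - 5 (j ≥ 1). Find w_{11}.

w_{11} = -3·11^4 + 4·11^3 - 4·11 - 5 = -38648.

-38648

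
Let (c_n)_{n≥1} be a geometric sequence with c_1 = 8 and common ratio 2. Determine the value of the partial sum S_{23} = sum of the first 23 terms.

c_n = 8·2^(n-1).
S = 8·(2^23 - 1)/(2 - 1) = 8·(8388608 - 1)/(1) = 67108856.

67108856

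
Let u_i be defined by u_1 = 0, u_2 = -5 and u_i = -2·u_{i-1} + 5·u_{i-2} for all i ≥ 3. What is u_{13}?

2896740

Step forward from the initial values:
u_3 = 10; u_4 = -45; u_5 = 140; …; u_{10} = -70605; u_{11} = 243410; u_{12} = -839845; u_{13} = 2896740.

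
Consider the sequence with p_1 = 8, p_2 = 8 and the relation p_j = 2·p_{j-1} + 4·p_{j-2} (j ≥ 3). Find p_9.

Iterate the recurrence:
p_3 = 48; p_4 = 128; p_5 = 448; p_6 = 1408; p_7 = 4608; p_8 = 14848; p_9 = 48128.

48128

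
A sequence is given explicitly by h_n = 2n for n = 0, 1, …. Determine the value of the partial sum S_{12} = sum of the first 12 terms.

132

Over n = 0..11: Σn = 66.
Total = (2)·66 = 132.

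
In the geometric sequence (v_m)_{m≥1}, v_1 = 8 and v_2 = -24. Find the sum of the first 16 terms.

-86093440

Common ratio r = -3.
v_m = 8·(-3)^(m-1).
S = 8·((-3)^16 - 1)/(-3 - 1) = 8·(43046721 - 1)/(-4) = -86093440.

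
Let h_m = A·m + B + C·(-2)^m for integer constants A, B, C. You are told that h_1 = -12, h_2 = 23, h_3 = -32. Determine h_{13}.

The three given values yield: A + B - 2C = -12; 2A + B + 4C = 23; 3A + B - 8C = -32.
Subtracting the first from the second: A + 6C = 35.
Subtracting the second from the third: A - 12C = -55.
Solving: C = 5, A = 5, then B = -7.
So h_m = 5·m + (-7) + 5·(-2)^m; at m=13 this is -40902.

-40902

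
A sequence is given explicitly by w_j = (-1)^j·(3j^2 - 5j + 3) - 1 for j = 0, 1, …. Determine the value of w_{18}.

884

(-1)^18 = 1; 3j^2 - 5j + 3 at j=18 is 885; so w_{18} = 884.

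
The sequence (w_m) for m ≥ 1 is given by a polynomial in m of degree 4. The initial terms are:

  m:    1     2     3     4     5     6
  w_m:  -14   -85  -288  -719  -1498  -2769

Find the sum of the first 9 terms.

1st diffs: -71, -203, -431, -779, -1271.
2nd diffs: -132, -228, -348, -492.
3rd diffs: -96, -120, -144.
4th diffs: -24, -24 (constant).
So w_m = -m^4 - 6m^3 - 5m^2 + m - 3.
Continuing: -4700, -7483, -11334.
Summing m = 1..9 (9 terms) gives -28890.

-28890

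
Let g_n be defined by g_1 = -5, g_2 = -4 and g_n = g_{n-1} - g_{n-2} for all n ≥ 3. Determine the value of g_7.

-5

Step forward from the initial values:
g_3 = 1; g_4 = 5; g_5 = 4; g_6 = -1; g_7 = -5.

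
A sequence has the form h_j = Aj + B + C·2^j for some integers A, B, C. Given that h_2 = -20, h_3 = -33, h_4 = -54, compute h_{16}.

-131154

Plug in j = 2, 3, 4: 2A + B + 4C = -20; 3A + B + 8C = -33; 4A + B + 16C = -54.
Subtracting the first from the second: A + 4C = -13.
Subtracting the second from the third: A + 8C = -21.
Solving: C = -2, A = -5, then B = -2.
Hence h_{16} = -5·16 + (-2) + (-2)·65536 = -131154.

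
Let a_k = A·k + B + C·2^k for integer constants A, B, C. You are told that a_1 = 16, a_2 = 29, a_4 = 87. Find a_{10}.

4149

Plug in k = 1, 2, 4: A + B + 2C = 16; 2A + B + 4C = 29; 4A + B + 16C = 87.
Subtracting the first from the second: A + 2C = 13.
Subtracting the second from the third: 2A + 12C = 58.
Solving: C = 4, A = 5, then B = 3.
Hence a_{10} = 5·10 + 3 + 4·1024 = 4149.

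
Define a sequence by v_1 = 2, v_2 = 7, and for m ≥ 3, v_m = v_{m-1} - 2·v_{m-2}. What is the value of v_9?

v_3 = 3, v_4 = -11, v_5 = -17, v_6 = 5, v_7 = 39, v_8 = 29, v_9 = -49.

-49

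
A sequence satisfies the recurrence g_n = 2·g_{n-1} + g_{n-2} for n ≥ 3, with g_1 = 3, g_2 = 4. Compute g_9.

Compute successive terms:
g_3 = 11, g_4 = 26, g_5 = 63, g_6 = 152, g_7 = 367, g_8 = 886, g_9 = 2139.

2139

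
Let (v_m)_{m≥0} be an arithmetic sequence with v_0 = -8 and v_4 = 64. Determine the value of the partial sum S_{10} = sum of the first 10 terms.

730

Common difference d = (64 - (-8)) / (4 - 0) = 18.
v_m = -8 + (m - 0)·18.
v_9 = 154; S = 10·(-8 + 154)/2 = 730.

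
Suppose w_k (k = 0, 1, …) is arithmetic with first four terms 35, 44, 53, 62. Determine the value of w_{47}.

Common difference d = 9.
w_k = 35 + (k - 0)·9.
w_{47} = 35 + 47·9 = 458.

458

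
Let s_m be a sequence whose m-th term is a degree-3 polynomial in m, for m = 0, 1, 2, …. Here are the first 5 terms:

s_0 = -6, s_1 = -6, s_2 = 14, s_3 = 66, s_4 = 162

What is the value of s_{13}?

4986

1st diffs: 0, 20, 52, 96.
2nd diffs: 20, 32, 44.
3rd diffs: 12, 12 (constant).
So s_m = 2m^3 + 4m^2 - 6m - 6.
Evaluating at m = 13 gives s_{13} = 4986.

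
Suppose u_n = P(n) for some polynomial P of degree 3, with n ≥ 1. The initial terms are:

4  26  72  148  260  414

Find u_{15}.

4680

1st diffs: 22, 46, 76, 112, 154.
2nd diffs: 24, 30, 36, 42.
3rd diffs: 6, 6, 6 (constant).
So u_n = n^3 + 6n^2 - 3n.
Evaluating at n = 15 gives u_{15} = 4680.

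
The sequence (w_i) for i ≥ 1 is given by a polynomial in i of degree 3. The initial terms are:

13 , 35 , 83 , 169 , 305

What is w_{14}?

5759

1st diffs: 22, 48, 86, 136.
2nd diffs: 26, 38, 50.
3rd diffs: 12, 12 (constant).
Newton forward-difference form: w_i = 13 + 22·C(i-1,1) + 26·C(i-1,2) + 12·C(i-1,3).
At i = 14: i-1 = 13, so w_{14} = 13 + 286 + 2028 + 3432 = 5759.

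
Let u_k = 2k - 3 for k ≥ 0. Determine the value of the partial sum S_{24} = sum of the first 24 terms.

480

Over k = 0..23: Σk = 276.
Total = (2)·276 + (-3)·24 = 480.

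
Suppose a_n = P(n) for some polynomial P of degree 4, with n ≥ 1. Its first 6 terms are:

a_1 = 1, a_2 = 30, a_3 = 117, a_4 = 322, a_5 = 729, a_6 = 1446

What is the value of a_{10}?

1st diffs: 29, 87, 205, 407, 717.
2nd diffs: 58, 118, 202, 310.
3rd diffs: 60, 84, 108.
4th diffs: 24, 24 (constant).
So a_n = n^4 + 4n^2 + 2n - 6.
Evaluating at n = 10 gives a_{10} = 10414.

10414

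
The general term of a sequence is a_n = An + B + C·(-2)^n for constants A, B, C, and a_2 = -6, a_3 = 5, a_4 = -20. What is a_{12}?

At n = 2, 3, 4: 2A + B + 4C = -6; 3A + B - 8C = 5; 4A + B + 16C = -20.
Subtracting the first from the second: A - 12C = 11.
Subtracting the second from the third: A + 24C = -25.
Solving: C = -1, A = -1, then B = 0.
Hence a_{12} = -1·12 + 0 + (-1)·4096 = -4108.

-4108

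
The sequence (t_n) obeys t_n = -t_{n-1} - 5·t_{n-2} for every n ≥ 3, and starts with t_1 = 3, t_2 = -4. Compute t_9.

Compute successive terms:
t_3 = -11  t_4 = 31  t_5 = 24  t_6 = -179  t_7 = 59  t_8 = 836  t_9 = -1131.

-1131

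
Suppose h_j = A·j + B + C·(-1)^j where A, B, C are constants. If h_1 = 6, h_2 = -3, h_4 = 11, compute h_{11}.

76

Plug in j = 1, 2, 4: A + B - C = 6; 2A + B + C = -3; 4A + B + C = 11.
Subtracting the first from the second: A + 2C = -9.
Subtracting the second from the third: 2A = 14.
Solving: C = -8, A = 7, then B = -9.
Hence h_{11} = 7·11 + (-9) + (-8)·(-1) = 76.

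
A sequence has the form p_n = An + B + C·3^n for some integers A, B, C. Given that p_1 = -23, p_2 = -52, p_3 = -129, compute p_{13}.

-6377363

At n = 1, 2, 3: A + B + 3C = -23; 2A + B + 9C = -52; 3A + B + 27C = -129.
Subtracting the first from the second: A + 6C = -29.
Subtracting the second from the third: A + 18C = -77.
Solving: C = -4, A = -5, then B = -6.
Therefore p_{13} = -65 + (-6) + (-4)·1594323 = -6377363.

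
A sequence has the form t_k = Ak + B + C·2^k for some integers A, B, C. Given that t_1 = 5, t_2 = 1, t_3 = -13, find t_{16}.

-327575

At k = 1, 2, 3: A + B + 2C = 5; 2A + B + 4C = 1; 3A + B + 8C = -13.
Subtracting the first from the second: A + 2C = -4.
Subtracting the second from the third: A + 4C = -14.
Solving: C = -5, A = 6, then B = 9.
Hence t_{16} = 6·16 + 9 + (-5)·65536 = -327575.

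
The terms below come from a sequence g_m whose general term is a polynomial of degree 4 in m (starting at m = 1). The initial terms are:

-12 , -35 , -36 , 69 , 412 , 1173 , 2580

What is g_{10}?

13677

1st diffs: -23, -1, 105, 343, 761, 1407.
2nd diffs: 22, 106, 238, 418, 646.
3rd diffs: 84, 132, 180, 228.
4th diffs: 48, 48, 48 (constant).
Newton forward-difference form: g_m = -12 + (-23)·C(m-1,1) + 22·C(m-1,2) + 84·C(m-1,3) + 48·C(m-1,4).
At m = 10: m-1 = 9, so g_{10} = -12 - 207 + 792 + 7056 + 6048 = 13677.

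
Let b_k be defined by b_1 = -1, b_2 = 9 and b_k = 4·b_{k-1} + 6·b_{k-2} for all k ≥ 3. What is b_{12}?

85983456

b_3 = 30; b_4 = 174; b_5 = 876; b_6 = 4548; b_7 = 23448; b_8 = 121080; b_9 = 625008; b_{10} = 3226512; b_{11} = 16656096; b_{12} = 85983456.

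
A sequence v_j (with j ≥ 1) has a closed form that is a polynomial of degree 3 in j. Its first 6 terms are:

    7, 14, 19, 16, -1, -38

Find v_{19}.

-5069

1st diffs: 7, 5, -3, -17, -37.
2nd diffs: -2, -8, -14, -20.
3rd diffs: -6, -6, -6 (constant).
Newton forward-difference form: v_j = 7 + 7·C(j-1,1) + (-2)·C(j-1,2) + (-6)·C(j-1,3).
At j = 19: j-1 = 18, so v_{19} = 7 + 126 - 306 - 4896 = -5069.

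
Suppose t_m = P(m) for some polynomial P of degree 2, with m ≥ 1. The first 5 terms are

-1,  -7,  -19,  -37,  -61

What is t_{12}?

-397

1st diffs: -6, -12, -18, -24.
2nd diffs: -6, -6, -6 (constant).
Newton forward-difference form: t_m = -1 + (-6)·C(m-1,1) + (-6)·C(m-1,2).
At m = 12: m-1 = 11, so t_{12} = -1 - 66 - 330 = -397.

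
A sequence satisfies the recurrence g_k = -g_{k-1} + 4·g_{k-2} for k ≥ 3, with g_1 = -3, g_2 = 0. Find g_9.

-2172

Iterate the recurrence:
g_3 = -12; g_4 = 12; g_5 = -60; g_6 = 108; g_7 = -348; g_8 = 780; g_9 = -2172.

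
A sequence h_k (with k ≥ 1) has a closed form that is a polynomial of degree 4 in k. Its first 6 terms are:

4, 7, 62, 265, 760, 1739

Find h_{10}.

16015

1st diffs: 3, 55, 203, 495, 979.
2nd diffs: 52, 148, 292, 484.
3rd diffs: 96, 144, 192.
4th diffs: 48, 48 (constant).
So h_k = 2k^4 - 4k^3 + k + 5.
Evaluating at k = 10 gives h_{10} = 16015.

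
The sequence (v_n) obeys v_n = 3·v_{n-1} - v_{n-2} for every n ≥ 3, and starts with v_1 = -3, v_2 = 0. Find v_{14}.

v_3 = 3; v_4 = 9; v_5 = 24; …; v_{11} = 7752; v_{12} = 20295; v_{13} = 53133; v_{14} = 139104.

139104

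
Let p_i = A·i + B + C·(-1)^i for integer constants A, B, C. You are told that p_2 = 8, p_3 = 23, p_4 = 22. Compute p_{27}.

At i = 2, 3, 4: 2A + B + C = 8; 3A + B - C = 23; 4A + B + C = 22.
Subtracting the first from the second: A - 2C = 15.
Subtracting the second from the third: A + 2C = -1.
Solving: C = -4, A = 7, then B = -2.
So p_i = 7·i + (-2) + (-4)·(-1)^i; at i=27 this is 191.

191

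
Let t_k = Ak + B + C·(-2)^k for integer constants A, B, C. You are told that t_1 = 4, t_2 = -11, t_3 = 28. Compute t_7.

400

At k = 1, 2, 3: A + B - 2C = 4; 2A + B + 4C = -11; 3A + B - 8C = 28.
Subtracting the first from the second: A + 6C = -15.
Subtracting the second from the third: A - 12C = 39.
Solving: C = -3, A = 3, then B = -5.
So t_k = 3·k + (-5) + (-3)·(-2)^k; at k=7 this is 400.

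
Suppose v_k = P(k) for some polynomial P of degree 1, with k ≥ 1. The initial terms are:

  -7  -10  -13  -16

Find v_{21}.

1st diffs: -3, -3, -3 (constant).
So v_k = -3k - 4.
Evaluating at k = 21 gives v_{21} = -67.

-67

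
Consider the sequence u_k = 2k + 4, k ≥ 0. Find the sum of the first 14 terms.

Over k = 0..13: Σk = 91.
Total = (2)·91 + (4)·14 = 238.

238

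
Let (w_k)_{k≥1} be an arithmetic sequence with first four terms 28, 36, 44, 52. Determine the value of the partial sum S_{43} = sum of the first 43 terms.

8428

Common difference d = 8.
w_k = 28 + (k - 1)·8.
w_{43} = 364; S = 43·(28 + 364)/2 = 8428.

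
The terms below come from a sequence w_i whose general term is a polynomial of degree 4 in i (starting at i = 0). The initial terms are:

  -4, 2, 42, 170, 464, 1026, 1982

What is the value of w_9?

1st diffs: 6, 40, 128, 294, 562, 956.
2nd diffs: 34, 88, 166, 268, 394.
3rd diffs: 54, 78, 102, 126.
4th diffs: 24, 24, 24 (constant).
So w_i = i^4 + 3i^3 + i^2 + i - 4.
Evaluating at i = 9 gives w_9 = 8834.

8834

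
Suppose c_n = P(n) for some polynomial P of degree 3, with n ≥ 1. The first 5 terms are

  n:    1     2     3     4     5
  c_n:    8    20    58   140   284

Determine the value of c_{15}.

1st diffs: 12, 38, 82, 144.
2nd diffs: 26, 44, 62.
3rd diffs: 18, 18 (constant).
Newton forward-difference form: c_n = 8 + 12·C(n-1,1) + 26·C(n-1,2) + 18·C(n-1,3).
At n = 15: n-1 = 14, so c_{15} = 8 + 168 + 2366 + 6552 = 9094.

9094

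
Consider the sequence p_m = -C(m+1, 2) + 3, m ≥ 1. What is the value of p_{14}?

-102

C(15, 2) = 105, so p_{14} = -102.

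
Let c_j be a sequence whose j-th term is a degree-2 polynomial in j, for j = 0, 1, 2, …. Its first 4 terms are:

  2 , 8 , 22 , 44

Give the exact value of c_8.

274

1st diffs: 6, 14, 22.
2nd diffs: 8, 8 (constant).
Newton forward-difference form: c_j = 2 + 6·C(j,1) + 8·C(j,2).
At j = 8: j = 8, so c_8 = 2 + 48 + 224 = 274.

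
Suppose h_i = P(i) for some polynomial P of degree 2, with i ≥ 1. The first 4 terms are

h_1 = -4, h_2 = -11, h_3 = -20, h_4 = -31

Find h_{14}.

1st diffs: -7, -9, -11.
2nd diffs: -2, -2 (constant).
Newton forward-difference form: h_i = -4 + (-7)·C(i-1,1) + (-2)·C(i-1,2).
At i = 14: i-1 = 13, so h_{14} = -4 - 91 - 156 = -251.

-251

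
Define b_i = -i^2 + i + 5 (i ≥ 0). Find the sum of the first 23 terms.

-3427

Over i = 0..22: Σi = 253, Σi² = 3795.
Total = (-1)·3795 + (1)·253 + (5)·23 = -3427.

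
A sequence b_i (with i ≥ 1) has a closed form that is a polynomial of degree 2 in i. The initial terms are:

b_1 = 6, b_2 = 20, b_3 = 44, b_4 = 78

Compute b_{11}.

1st diffs: 14, 24, 34.
2nd diffs: 10, 10 (constant).
Newton forward-difference form: b_i = 6 + 14·C(i-1,1) + 10·C(i-1,2).
At i = 11: i-1 = 10, so b_{11} = 6 + 140 + 450 = 596.

596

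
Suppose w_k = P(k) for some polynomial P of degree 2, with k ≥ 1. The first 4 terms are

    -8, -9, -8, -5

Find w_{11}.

72

1st diffs: -1, 1, 3.
2nd diffs: 2, 2 (constant).
Newton forward-difference form: w_k = -8 + (-1)·C(k-1,1) + 2·C(k-1,2).
At k = 11: k-1 = 10, so w_{11} = -8 - 10 + 90 = 72.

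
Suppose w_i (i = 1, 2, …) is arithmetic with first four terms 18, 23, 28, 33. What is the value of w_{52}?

Common difference d = 5.
w_i = 18 + (i - 1)·5.
w_{52} = 18 + 51·5 = 273.

273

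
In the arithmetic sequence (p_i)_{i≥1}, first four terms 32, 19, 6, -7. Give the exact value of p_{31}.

Common difference d = -13.
p_i = 32 + (i - 1)·(-13).
p_{31} = 32 + 30·(-13) = -358.

-358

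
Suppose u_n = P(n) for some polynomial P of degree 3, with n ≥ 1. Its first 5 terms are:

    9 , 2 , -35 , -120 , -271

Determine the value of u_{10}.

-2646

1st diffs: -7, -37, -85, -151.
2nd diffs: -30, -48, -66.
3rd diffs: -18, -18 (constant).
Newton forward-difference form: u_n = 9 + (-7)·C(n-1,1) + (-30)·C(n-1,2) + (-18)·C(n-1,3).
At n = 10: n-1 = 9, so u_{10} = 9 - 63 - 1080 - 1512 = -2646.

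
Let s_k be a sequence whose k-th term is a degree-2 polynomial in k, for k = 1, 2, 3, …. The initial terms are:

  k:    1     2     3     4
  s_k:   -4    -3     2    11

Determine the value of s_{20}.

1st diffs: 1, 5, 9.
2nd diffs: 4, 4 (constant).
Newton forward-difference form: s_k = -4 + 1·C(k-1,1) + 4·C(k-1,2).
At k = 20: k-1 = 19, so s_{20} = -4 + 19 + 684 = 699.

699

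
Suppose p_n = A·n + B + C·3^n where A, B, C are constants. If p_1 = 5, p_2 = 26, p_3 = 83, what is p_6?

2198

Write the equations: A + B + 3C = 5; 2A + B + 9C = 26; 3A + B + 27C = 83.
Subtracting the first from the second: A + 6C = 21.
Subtracting the second from the third: A + 18C = 57.
Solving: C = 3, A = 3, then B = -7.
So p_n = 3·n + (-7) + 3·3^n; at n=6 this is 2198.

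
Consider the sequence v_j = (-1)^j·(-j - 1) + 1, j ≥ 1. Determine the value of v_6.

(-1)^6 = 1; -j - 1 at j=6 is -7; so v_6 = -6.

-6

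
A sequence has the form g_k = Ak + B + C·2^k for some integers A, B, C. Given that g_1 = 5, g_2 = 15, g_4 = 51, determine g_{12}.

8259

Plug in k = 1, 2, 4: A + B + 2C = 5; 2A + B + 4C = 15; 4A + B + 16C = 51.
Subtracting the first from the second: A + 2C = 10.
Subtracting the second from the third: 2A + 12C = 36.
Solving: C = 2, A = 6, then B = -5.
So g_k = 6·k + (-5) + 2·2^k; at k=12 this is 8259.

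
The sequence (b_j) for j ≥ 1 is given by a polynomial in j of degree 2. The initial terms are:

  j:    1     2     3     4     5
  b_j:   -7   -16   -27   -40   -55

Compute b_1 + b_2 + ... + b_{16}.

-2312

1st diffs: -9, -11, -13, -15.
2nd diffs: -2, -2, -2 (constant).
So b_j = -j^2 - 6j.
Continuing: …, -72, -91, -112, -135, …, b_{16} = -352.
Summing j = 1..16 (16 terms) gives -2312.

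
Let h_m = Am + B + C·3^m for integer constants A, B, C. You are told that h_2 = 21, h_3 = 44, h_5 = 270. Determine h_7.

The three given values yield: 2A + B + 9C = 21; 3A + B + 27C = 44; 5A + B + 243C = 270.
Subtracting the first from the second: A + 18C = 23.
Subtracting the second from the third: 2A + 216C = 226.
Solving: C = 1, A = 5, then B = 2.
So h_m = 5·m + 2 + 1·3^m; at m=7 this is 2224.

2224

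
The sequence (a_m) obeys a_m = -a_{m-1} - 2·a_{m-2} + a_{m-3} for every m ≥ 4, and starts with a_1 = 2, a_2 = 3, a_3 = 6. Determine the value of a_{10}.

Compute successive terms:
a_4 = -10  a_5 = 1  a_6 = 25  a_7 = -37  a_8 = -12  a_9 = 111  a_{10} = -124.

-124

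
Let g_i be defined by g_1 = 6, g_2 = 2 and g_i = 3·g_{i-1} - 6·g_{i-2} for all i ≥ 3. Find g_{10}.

Iterate the recurrence:
g_3 = -30, g_4 = -102, g_5 = -126, g_6 = 234, g_7 = 1458, g_8 = 2970, g_9 = 162, g_{10} = -17334.

-17334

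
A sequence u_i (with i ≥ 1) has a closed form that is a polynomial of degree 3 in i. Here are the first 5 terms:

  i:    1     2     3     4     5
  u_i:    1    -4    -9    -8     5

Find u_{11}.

671

1st diffs: -5, -5, 1, 13.
2nd diffs: 0, 6, 12.
3rd diffs: 6, 6 (constant).
So u_i = i^3 - 6i^2 + 6i.
Evaluating at i = 11 gives u_{11} = 671.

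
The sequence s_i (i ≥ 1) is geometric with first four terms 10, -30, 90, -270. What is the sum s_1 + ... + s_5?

610

Common ratio r = -3.
s_i = 10·(-3)^(i-1).
S = 10·((-3)^5 - 1)/(-3 - 1) = 10·(-243 - 1)/(-4) = 610.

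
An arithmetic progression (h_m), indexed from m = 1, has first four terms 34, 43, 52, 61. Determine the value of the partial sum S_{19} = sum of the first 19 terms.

Common difference d = 9.
h_m = 34 + (m - 1)·9.
h_{19} = 196; S = 19·(34 + 196)/2 = 2185.

2185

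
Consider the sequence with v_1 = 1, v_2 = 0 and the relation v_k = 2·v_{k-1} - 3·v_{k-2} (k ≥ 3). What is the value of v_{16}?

-3354

v_3 = -3; v_4 = -6; v_5 = -3; …; v_{13} = 789; v_{14} = 1380; v_{15} = 393; v_{16} = -3354.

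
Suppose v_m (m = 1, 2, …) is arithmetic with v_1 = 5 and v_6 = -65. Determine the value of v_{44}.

-597

Common difference d = (-65 - 5) / (6 - 1) = -14.
v_m = 5 + (m - 1)·(-14).
v_{44} = 5 + 43·(-14) = -597.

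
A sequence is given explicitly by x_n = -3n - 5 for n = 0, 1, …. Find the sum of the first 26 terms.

-1105

Over n = 0..25: Σn = 325.
Total = (-3)·325 + (-5)·26 = -1105.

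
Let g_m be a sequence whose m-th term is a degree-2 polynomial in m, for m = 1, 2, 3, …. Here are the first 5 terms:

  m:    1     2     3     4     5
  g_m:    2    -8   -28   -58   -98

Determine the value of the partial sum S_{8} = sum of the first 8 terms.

1st diffs: -10, -20, -30, -40.
2nd diffs: -10, -10, -10 (constant).
Newton forward-difference form: g_m = 2 + (-10)·C(m-1,1) + (-10)·C(m-1,2).
Continuing: -148, -208, -278.
Summing m = 1..8 (8 terms) gives -824.

-824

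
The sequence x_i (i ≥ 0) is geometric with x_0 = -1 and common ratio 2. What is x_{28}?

x_i = (-1)·2^(i-0).
x_{28} = (-1)·2^28 = -268435456.

-268435456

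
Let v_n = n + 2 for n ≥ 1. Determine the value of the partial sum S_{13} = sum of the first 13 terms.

117

Over n = 1..13: Σn = 91.
Total = (1)·91 + (2)·13 = 117.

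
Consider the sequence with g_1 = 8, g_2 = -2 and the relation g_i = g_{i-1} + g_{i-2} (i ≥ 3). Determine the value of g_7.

24

Applying the relation repeatedly:
g_3 = 6;  g_4 = 4;  g_5 = 10;  g_6 = 14;  g_7 = 24.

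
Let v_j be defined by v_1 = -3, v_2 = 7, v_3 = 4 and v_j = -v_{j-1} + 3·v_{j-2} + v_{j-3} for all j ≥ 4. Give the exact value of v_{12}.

Step forward from the initial values:
v_4 = 14, v_5 = 5, v_6 = 41, v_7 = -12, v_8 = 140, v_9 = -135, v_{10} = 543, v_{11} = -808, v_{12} = 2302.

2302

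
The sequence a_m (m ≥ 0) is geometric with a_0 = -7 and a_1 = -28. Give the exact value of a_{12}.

Common ratio r = 4.
a_m = (-7)·4^(m-0).
a_{12} = (-7)·4^12 = -117440512.

-117440512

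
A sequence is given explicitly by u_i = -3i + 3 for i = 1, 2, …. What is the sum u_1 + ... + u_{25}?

Over i = 1..25: Σi = 325.
Total = (-3)·325 + (3)·25 = -900.

-900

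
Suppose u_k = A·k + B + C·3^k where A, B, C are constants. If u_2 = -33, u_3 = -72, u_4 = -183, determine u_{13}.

The three given values yield: 2A + B + 9C = -33; 3A + B + 27C = -72; 4A + B + 81C = -183.
Subtracting the first from the second: A + 18C = -39.
Subtracting the second from the third: A + 54C = -111.
Solving: C = -2, A = -3, then B = -9.
So u_k = -3·k + (-9) + (-2)·3^k; at k=13 this is -3188694.

-3188694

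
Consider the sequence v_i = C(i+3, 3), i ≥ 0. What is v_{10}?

C(13, 3) = 286, so v_{10} = 286.

286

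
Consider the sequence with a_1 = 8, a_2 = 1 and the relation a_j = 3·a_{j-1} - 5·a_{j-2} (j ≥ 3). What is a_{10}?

-5084

a_3 = -37; a_4 = -116; a_5 = -163; a_6 = 91; a_7 = 1088; a_8 = 2809; a_9 = 2987; a_{10} = -5084.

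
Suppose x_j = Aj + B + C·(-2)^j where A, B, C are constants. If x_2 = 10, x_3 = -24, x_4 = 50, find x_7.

Write the equations: 2A + B + 4C = 10; 3A + B - 8C = -24; 4A + B + 16C = 50.
Subtracting the first from the second: A - 12C = -34.
Subtracting the second from the third: A + 24C = 74.
Solving: C = 3, A = 2, then B = -6.
Hence x_7 = 2·7 + (-6) + 3·(-128) = -376.

-376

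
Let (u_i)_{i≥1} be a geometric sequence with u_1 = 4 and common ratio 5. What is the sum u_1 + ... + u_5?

u_i = 4·5^(i-1).
S = 4·(5^5 - 1)/(5 - 1) = 4·(3125 - 1)/(4) = 3124.

3124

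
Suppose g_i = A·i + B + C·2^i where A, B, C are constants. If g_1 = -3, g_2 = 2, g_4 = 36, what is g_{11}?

Plug in i = 1, 2, 4: A + B + 2C = -3; 2A + B + 4C = 2; 4A + B + 16C = 36.
Subtracting the first from the second: A + 2C = 5.
Subtracting the second from the third: 2A + 12C = 34.
Solving: C = 3, A = -1, then B = -8.
Hence g_{11} = -1·11 + (-8) + 3·2048 = 6125.

6125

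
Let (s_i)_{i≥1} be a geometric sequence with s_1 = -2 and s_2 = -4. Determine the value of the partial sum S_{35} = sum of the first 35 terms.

Common ratio r = 2.
s_i = (-2)·2^(i-1).
S = (-2)·(2^35 - 1)/(2 - 1) = (-2)·(34359738368 - 1)/(1) = -68719476734.

-68719476734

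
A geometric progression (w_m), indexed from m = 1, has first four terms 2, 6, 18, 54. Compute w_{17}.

Common ratio r = 3.
w_m = 2·3^(m-1).
w_{17} = 2·3^16 = 86093442.

86093442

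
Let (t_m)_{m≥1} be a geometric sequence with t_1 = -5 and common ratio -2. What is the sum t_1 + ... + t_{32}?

t_m = (-5)·(-2)^(m-1).
S = (-5)·((-2)^32 - 1)/(-2 - 1) = (-5)·(4294967296 - 1)/(-3) = 7158278825.

7158278825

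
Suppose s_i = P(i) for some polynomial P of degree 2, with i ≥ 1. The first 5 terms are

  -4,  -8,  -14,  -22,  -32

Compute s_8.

-74

1st diffs: -4, -6, -8, -10.
2nd diffs: -2, -2, -2 (constant).
So s_i = -i^2 - i - 2.
Evaluating at i = 8 gives s_8 = -74.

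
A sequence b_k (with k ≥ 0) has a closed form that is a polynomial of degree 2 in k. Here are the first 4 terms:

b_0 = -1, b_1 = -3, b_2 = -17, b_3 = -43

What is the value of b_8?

-353

1st diffs: -2, -14, -26.
2nd diffs: -12, -12 (constant).
Newton forward-difference form: b_k = -1 + (-2)·C(k,1) + (-12)·C(k,2).
At k = 8: k = 8, so b_8 = -1 - 16 - 336 = -353.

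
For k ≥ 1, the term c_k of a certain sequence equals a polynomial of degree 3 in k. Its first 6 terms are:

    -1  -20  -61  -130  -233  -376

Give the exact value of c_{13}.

-3001

1st diffs: -19, -41, -69, -103, -143.
2nd diffs: -22, -28, -34, -40.
3rd diffs: -6, -6, -6 (constant).
So c_k = -k^3 - 5k^2 + 3k + 2.
Evaluating at k = 13 gives c_{13} = -3001.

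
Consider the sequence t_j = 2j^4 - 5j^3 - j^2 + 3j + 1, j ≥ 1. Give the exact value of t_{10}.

t_{10} = 2·10^4 - 5·10^3 - 1·10^2 + 3·10 + 1 = 14931.

14931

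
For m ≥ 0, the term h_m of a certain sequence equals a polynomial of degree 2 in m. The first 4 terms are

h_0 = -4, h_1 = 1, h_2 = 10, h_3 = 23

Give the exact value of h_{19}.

775

1st diffs: 5, 9, 13.
2nd diffs: 4, 4 (constant).
Newton forward-difference form: h_m = -4 + 5·C(m,1) + 4·C(m,2).
At m = 19: m = 19, so h_{19} = -4 + 95 + 684 = 775.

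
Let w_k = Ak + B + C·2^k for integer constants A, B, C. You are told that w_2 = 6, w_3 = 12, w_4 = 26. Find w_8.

Write the equations: 2A + B + 4C = 6; 3A + B + 8C = 12; 4A + B + 16C = 26.
Subtracting the first from the second: A + 4C = 6.
Subtracting the second from the third: A + 8C = 14.
Solving: C = 2, A = -2, then B = 2.
Hence w_8 = -2·8 + 2 + 2·256 = 498.

498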